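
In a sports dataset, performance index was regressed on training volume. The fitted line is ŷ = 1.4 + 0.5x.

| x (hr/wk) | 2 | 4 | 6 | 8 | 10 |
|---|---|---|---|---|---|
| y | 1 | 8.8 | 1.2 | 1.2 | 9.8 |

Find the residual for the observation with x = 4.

r = 5.4

ŷ = 1.4 + 0.5·4 = 3.4
r = 8.8 − 3.4 = 5.4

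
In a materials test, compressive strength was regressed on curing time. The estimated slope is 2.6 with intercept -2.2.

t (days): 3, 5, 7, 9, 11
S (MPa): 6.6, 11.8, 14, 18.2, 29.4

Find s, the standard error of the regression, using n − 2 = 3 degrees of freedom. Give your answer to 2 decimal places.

t=3: ŷ = -2.2 + 2.6·3 = 5.6; e = 6.6 − 5.6 = 1
t=5: ŷ = -2.2 + 2.6·5 = 10.8; e = 11.8 − 10.8 = 1
t=7: ŷ = -2.2 + 2.6·7 = 16; e = 14 − 16 = -2
t=9: ŷ = -2.2 + 2.6·9 = 21.2; e = 18.2 − 21.2 = -3
t=11: ŷ = -2.2 + 2.6·11 = 26.4; e = 29.4 − 26.4 = 3
SSE = 1 + 1 + 4 + 9 + 9 = 24
s = √(24/3) = √8 ≈ 2.83

s = 2.83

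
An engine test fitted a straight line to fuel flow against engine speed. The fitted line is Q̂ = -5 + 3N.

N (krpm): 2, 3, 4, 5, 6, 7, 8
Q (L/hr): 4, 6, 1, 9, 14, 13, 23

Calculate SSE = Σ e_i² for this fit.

SSE = 76

N=2: Q̂ = -5 + 3·2 = 1; e = 4 − 1 = 3
N=3: Q̂ = -5 + 3·3 = 4; e = 6 − 4 = 2
N=4: Q̂ = -5 + 3·4 = 7; e = 1 − 7 = -6
N=5: Q̂ = -5 + 3·5 = 10; e = 9 − 10 = -1
N=6: Q̂ = -5 + 3·6 = 13; e = 14 − 13 = 1
N=7: Q̂ = -5 + 3·7 = 16; e = 13 − 16 = -3
N=8: Q̂ = -5 + 3·8 = 19; e = 23 − 19 = 4
SSE = 9 + 4 + 36 + 1 + 1 + 9 + 16 = 76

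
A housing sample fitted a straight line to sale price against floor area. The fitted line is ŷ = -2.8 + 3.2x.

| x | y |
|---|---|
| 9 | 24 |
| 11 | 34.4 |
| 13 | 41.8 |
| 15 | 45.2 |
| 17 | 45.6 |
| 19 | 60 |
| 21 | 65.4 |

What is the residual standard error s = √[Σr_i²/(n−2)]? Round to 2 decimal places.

x=9: ŷ = -2.8 + 3.2·9 = 26; r = 24 − 26 = -2
x=11: ŷ = -2.8 + 3.2·11 = 32.4; r = 34.4 − 32.4 = 2
x=13: ŷ = -2.8 + 3.2·13 = 38.8; r = 41.8 − 38.8 = 3
x=15: ŷ = -2.8 + 3.2·15 = 45.2; r = 45.2 − 45.2 = 0
x=17: ŷ = -2.8 + 3.2·17 = 51.6; r = 45.6 − 51.6 = -6
x=19: ŷ = -2.8 + 3.2·19 = 58; r = 60 − 58 = 2
x=21: ŷ = -2.8 + 3.2·21 = 64.4; r = 65.4 − 64.4 = 1
SSE = 4 + 4 + 9 + 0 + 36 + 4 + 1 = 58
s = √(58/5) = √11.6 ≈ 3.41

s = 3.41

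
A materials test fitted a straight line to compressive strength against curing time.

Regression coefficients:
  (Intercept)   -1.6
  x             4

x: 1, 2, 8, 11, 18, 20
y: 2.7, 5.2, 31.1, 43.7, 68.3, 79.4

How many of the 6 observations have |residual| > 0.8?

4

x=1: ŷ = -1.6 + 4·1 = 2.4; e = 2.7 − 2.4 = 0.3
x=2: ŷ = -1.6 + 4·2 = 6.4; e = 5.2 − 6.4 = -1.2
x=8: ŷ = -1.6 + 4·8 = 30.4; e = 31.1 − 30.4 = 0.7
x=11: ŷ = -1.6 + 4·11 = 42.4; e = 43.7 − 42.4 = 1.3
x=18: ŷ = -1.6 + 4·18 = 70.4; e = 68.3 − 70.4 = -2.1
x=20: ŷ = -1.6 + 4·20 = 78.4; e = 79.4 − 78.4 = 1
|e| > 0.8: x=2 (|e|=1.2), x=11 (|e|=1.3), x=18 (|e|=2.1), x=20 (|e|=1) → 4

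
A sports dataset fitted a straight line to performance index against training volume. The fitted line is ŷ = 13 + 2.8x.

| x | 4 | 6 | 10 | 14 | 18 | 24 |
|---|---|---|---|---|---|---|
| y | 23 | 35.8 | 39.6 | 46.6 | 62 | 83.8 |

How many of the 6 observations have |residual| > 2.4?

x=4: ŷ = 13 + 2.8·4 = 24.2; r = 23 − 24.2 = -1.2
x=6: ŷ = 13 + 2.8·6 = 29.8; r = 35.8 − 29.8 = 6
x=10: ŷ = 13 + 2.8·10 = 41; r = 39.6 − 41 = -1.4
x=14: ŷ = 13 + 2.8·14 = 52.2; r = 46.6 − 52.2 = -5.6
x=18: ŷ = 13 + 2.8·18 = 63.4; r = 62 − 63.4 = -1.4
x=24: ŷ = 13 + 2.8·24 = 80.2; r = 83.8 − 80.2 = 3.6
|r| > 2.4: x=6 (|r|=6), x=14 (|r|=5.6), x=24 (|r|=3.6) → 3

3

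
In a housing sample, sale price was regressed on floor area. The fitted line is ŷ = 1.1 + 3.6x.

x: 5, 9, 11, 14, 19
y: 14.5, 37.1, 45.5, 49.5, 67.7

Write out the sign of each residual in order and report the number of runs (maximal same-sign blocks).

x=5: ŷ = 1.1 + 3.6·5 = 19.1; e = 14.5 − 19.1 = -4.6
x=9: ŷ = 1.1 + 3.6·9 = 33.5; e = 37.1 − 33.5 = 3.6
x=11: ŷ = 1.1 + 3.6·11 = 40.7; e = 45.5 − 40.7 = 4.8
x=14: ŷ = 1.1 + 3.6·14 = 51.5; e = 49.5 − 51.5 = -2
x=19: ŷ = 1.1 + 3.6·19 = 69.5; e = 67.7 − 69.5 = -1.8
Signs: − + + − −
Runs: −×1, +×2, −×2 → 3

3 runs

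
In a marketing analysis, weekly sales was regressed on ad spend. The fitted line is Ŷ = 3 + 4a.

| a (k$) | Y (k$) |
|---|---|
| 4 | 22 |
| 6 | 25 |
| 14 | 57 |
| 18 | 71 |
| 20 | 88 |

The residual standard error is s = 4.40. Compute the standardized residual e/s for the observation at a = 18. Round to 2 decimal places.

-0.91

Ŷ = 3 + 4·18 = 75
e = 71 − 75 = -4
e/s = -4 / 4.40 = -0.91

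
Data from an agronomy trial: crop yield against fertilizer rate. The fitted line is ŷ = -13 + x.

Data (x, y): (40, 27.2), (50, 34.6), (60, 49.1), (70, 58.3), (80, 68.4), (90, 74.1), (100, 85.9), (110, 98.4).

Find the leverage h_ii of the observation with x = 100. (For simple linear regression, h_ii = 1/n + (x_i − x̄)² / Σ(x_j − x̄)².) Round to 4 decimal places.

h = 0.2738

x̄ = (40 + 50 + 60 + 70 + 80 + 90 + 100 + 110)/8 = 75
Σ(x − x̄)² = 1225 + 625 + 225 + 25 + 25 + 225 + 625 + 1225 = 4200
h = 1/8 + (25)²/4200 = 0.125 + 0.14881 = 0.2738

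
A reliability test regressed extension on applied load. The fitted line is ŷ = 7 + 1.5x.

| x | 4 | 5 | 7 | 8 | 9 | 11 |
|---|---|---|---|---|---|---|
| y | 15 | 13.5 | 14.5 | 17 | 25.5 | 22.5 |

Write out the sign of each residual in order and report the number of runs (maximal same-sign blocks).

4 runs

x=4: ŷ = 7 + 1.5·4 = 13; r = 15 − 13 = 2
x=5: ŷ = 7 + 1.5·5 = 14.5; r = 13.5 − 14.5 = -1
x=7: ŷ = 7 + 1.5·7 = 17.5; r = 14.5 − 17.5 = -3
x=8: ŷ = 7 + 1.5·8 = 19; r = 17 − 19 = -2
x=9: ŷ = 7 + 1.5·9 = 20.5; r = 25.5 − 20.5 = 5
x=11: ŷ = 7 + 1.5·11 = 23.5; r = 22.5 − 23.5 = -1
Signs: + − − − + −
Runs: +×1, −×3, +×1, −×1 → 4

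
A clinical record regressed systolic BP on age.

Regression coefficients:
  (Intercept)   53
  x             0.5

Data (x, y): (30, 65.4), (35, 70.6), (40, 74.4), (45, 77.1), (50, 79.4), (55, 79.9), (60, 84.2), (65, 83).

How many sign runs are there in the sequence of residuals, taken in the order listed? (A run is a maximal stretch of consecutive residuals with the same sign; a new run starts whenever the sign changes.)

x=30: ŷ = 53 + 0.5·30 = 68; e = 65.4 − 68 = -2.6
x=35: ŷ = 53 + 0.5·35 = 70.5; e = 70.6 − 70.5 = 0.1
x=40: ŷ = 53 + 0.5·40 = 73; e = 74.4 − 73 = 1.4
x=45: ŷ = 53 + 0.5·45 = 75.5; e = 77.1 − 75.5 = 1.6
x=50: ŷ = 53 + 0.5·50 = 78; e = 79.4 − 78 = 1.4
x=55: ŷ = 53 + 0.5·55 = 80.5; e = 79.9 − 80.5 = -0.6
x=60: ŷ = 53 + 0.5·60 = 83; e = 84.2 − 83 = 1.2
x=65: ŷ = 53 + 0.5·65 = 85.5; e = 83 − 85.5 = -2.5
Signs: − + + + + − + −
Runs: −×1, +×4, −×1, +×1, −×1 → 5

5 runs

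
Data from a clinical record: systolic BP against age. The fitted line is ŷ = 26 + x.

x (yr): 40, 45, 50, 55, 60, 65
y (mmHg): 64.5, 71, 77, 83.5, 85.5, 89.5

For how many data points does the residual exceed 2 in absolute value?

1

x=40: ŷ = 26 + 40 = 66; r = 64.5 − 66 = -1.5
x=45: ŷ = 26 + 45 = 71; r = 71 − 71 = 0
x=50: ŷ = 26 + 50 = 76; r = 77 − 76 = 1
x=55: ŷ = 26 + 55 = 81; r = 83.5 − 81 = 2.5
x=60: ŷ = 26 + 60 = 86; r = 85.5 − 86 = -0.5
x=65: ŷ = 26 + 65 = 91; r = 89.5 − 91 = -1.5
|r| > 2: x=55 (|r|=2.5) → 1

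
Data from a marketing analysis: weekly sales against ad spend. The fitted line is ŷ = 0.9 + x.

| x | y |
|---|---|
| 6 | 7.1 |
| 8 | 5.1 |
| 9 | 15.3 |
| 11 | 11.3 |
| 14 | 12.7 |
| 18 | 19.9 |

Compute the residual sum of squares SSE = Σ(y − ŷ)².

x=6: ŷ = 0.9 + 6 = 6.9; r = 7.1 − 6.9 = 0.2
x=8: ŷ = 0.9 + 8 = 8.9; r = 5.1 − 8.9 = -3.8
x=9: ŷ = 0.9 + 9 = 9.9; r = 15.3 − 9.9 = 5.4
x=11: ŷ = 0.9 + 11 = 11.9; r = 11.3 − 11.9 = -0.6
x=14: ŷ = 0.9 + 14 = 14.9; r = 12.7 − 14.9 = -2.2
x=18: ŷ = 0.9 + 18 = 18.9; r = 19.9 − 18.9 = 1
SSE = 0.04 + 14.44 + 29.16 + 0.36 + 4.84 + 1 = 49.84

SSE = 49.84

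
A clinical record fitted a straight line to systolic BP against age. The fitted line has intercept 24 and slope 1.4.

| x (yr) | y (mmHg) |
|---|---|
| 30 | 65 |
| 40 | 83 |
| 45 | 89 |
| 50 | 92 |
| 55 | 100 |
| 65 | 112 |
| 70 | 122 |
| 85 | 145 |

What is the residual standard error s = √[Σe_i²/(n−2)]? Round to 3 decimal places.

s = 2.309

x=30: ŷ = 24 + 1.4·30 = 66; e = 65 − 66 = -1
x=40: ŷ = 24 + 1.4·40 = 80; e = 83 − 80 = 3
x=45: ŷ = 24 + 1.4·45 = 87; e = 89 − 87 = 2
x=50: ŷ = 24 + 1.4·50 = 94; e = 92 − 94 = -2
x=55: ŷ = 24 + 1.4·55 = 101; e = 100 − 101 = -1
x=65: ŷ = 24 + 1.4·65 = 115; e = 112 − 115 = -3
x=70: ŷ = 24 + 1.4·70 = 122; e = 122 − 122 = 0
x=85: ŷ = 24 + 1.4·85 = 143; e = 145 − 143 = 2
SSE = 1 + 9 + 4 + 4 + 1 + 9 + 0 + 4 = 32
s = √(32/6) = √5.33333 ≈ 2.309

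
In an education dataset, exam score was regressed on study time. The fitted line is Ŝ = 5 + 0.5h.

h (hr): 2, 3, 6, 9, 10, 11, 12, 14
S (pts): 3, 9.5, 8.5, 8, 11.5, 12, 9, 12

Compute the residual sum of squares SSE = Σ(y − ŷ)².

h=2: Ŝ = 5 + 0.5·2 = 6; e = 3 − 6 = -3
h=3: Ŝ = 5 + 0.5·3 = 6.5; e = 9.5 − 6.5 = 3
h=6: Ŝ = 5 + 0.5·6 = 8; e = 8.5 − 8 = 0.5
h=9: Ŝ = 5 + 0.5·9 = 9.5; e = 8 − 9.5 = -1.5
h=10: Ŝ = 5 + 0.5·10 = 10; e = 11.5 − 10 = 1.5
h=11: Ŝ = 5 + 0.5·11 = 10.5; e = 12 − 10.5 = 1.5
h=12: Ŝ = 5 + 0.5·12 = 11; e = 9 − 11 = -2
h=14: Ŝ = 5 + 0.5·14 = 12; e = 12 − 12 = 0
SSE = 9 + 9 + 0.25 + 2.25 + 2.25 + 2.25 + 4 + 0 = 29

SSE = 29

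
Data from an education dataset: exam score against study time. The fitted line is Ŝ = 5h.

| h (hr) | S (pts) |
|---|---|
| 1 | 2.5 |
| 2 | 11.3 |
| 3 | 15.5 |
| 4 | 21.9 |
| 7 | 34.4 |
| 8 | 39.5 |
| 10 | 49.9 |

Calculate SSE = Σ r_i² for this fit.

SSE = 12.42

h=1: Ŝ = 5·1 = 5; r = 2.5 − 5 = -2.5
h=2: Ŝ = 5·2 = 10; r = 11.3 − 10 = 1.3
h=3: Ŝ = 5·3 = 15; r = 15.5 − 15 = 0.5
h=4: Ŝ = 5·4 = 20; r = 21.9 − 20 = 1.9
h=7: Ŝ = 5·7 = 35; r = 34.4 − 35 = -0.6
h=8: Ŝ = 5·8 = 40; r = 39.5 − 40 = -0.5
h=10: Ŝ = 5·10 = 50; r = 49.9 − 50 = -0.1
SSE = 6.25 + 1.69 + 0.25 + 3.61 + 0.36 + 0.25 + 0.01 = 12.42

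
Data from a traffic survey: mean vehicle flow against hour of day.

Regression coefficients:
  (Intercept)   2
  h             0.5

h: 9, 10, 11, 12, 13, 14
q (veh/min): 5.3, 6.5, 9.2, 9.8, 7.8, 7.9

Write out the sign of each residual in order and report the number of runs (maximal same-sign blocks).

h=9: q̂ = 2 + 0.5·9 = 6.5; r = 5.3 − 6.5 = -1.2
h=10: q̂ = 2 + 0.5·10 = 7; r = 6.5 − 7 = -0.5
h=11: q̂ = 2 + 0.5·11 = 7.5; r = 9.2 − 7.5 = 1.7
h=12: q̂ = 2 + 0.5·12 = 8; r = 9.8 − 8 = 1.8
h=13: q̂ = 2 + 0.5·13 = 8.5; r = 7.8 − 8.5 = -0.7
h=14: q̂ = 2 + 0.5·14 = 9; r = 7.9 − 9 = -1.1
Signs: − − + + − −
Runs: −×2, +×2, −×2 → 3

3 runs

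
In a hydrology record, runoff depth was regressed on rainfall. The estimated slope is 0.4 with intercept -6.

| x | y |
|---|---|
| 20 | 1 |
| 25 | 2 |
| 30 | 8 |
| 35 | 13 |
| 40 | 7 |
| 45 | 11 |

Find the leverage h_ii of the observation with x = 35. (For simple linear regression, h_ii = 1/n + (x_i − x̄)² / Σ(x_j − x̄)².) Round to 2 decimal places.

h = 0.18

x̄ = (20 + 25 + 30 + 35 + 40 + 45)/6 = 32.5
Σ(x − x̄)² = 156.25 + 56.25 + 6.25 + 6.25 + 56.25 + 156.25 = 437.5
h = 1/6 + (2.5)²/437.5 = 0.166667 + 0.0142857 = 0.18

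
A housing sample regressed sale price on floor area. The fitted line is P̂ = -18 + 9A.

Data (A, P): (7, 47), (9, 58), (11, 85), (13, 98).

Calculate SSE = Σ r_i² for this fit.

SSE = 46

A=7: P̂ = -18 + 9·7 = 45; r = 47 − 45 = 2
A=9: P̂ = -18 + 9·9 = 63; r = 58 − 63 = -5
A=11: P̂ = -18 + 9·11 = 81; r = 85 − 81 = 4
A=13: P̂ = -18 + 9·13 = 99; r = 98 − 99 = -1
SSE = 4 + 25 + 16 + 1 = 46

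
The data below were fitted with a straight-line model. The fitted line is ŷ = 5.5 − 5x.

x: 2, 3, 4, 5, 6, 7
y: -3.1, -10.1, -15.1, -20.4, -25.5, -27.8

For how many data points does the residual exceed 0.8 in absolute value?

x=2: ŷ = 5.5 − 5·2 = -4.5; r = -3.1 − (-4.5) = 1.4
x=3: ŷ = 5.5 − 5·3 = -9.5; r = -10.1 − (-9.5) = -0.6
x=4: ŷ = 5.5 − 5·4 = -14.5; r = -15.1 − (-14.5) = -0.6
x=5: ŷ = 5.5 − 5·5 = -19.5; r = -20.4 − (-19.5) = -0.9
x=6: ŷ = 5.5 − 5·6 = -24.5; r = -25.5 − (-24.5) = -1
x=7: ŷ = 5.5 − 5·7 = -29.5; r = -27.8 − (-29.5) = 1.7
|r| > 0.8: x=2 (|r|=1.4), x=5 (|r|=0.9), x=6 (|r|=1), x=7 (|r|=1.7) → 4

4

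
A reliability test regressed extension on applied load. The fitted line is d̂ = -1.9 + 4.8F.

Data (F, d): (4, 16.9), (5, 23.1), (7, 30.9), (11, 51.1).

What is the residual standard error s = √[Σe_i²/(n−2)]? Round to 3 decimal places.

s = 0.959

F=4: d̂ = -1.9 + 4.8·4 = 17.3; e = 16.9 − 17.3 = -0.4
F=5: d̂ = -1.9 + 4.8·5 = 22.1; e = 23.1 − 22.1 = 1
F=7: d̂ = -1.9 + 4.8·7 = 31.7; e = 30.9 − 31.7 = -0.8
F=11: d̂ = -1.9 + 4.8·11 = 50.9; e = 51.1 − 50.9 = 0.2
SSE = 0.16 + 1 + 0.64 + 0.04 = 1.84
s = √(1.84/2) = √0.92 ≈ 0.959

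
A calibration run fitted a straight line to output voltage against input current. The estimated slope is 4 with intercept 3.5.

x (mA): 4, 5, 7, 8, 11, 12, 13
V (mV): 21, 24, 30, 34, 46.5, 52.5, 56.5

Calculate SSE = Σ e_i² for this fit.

x=4: ŷ = 3.5 + 4·4 = 19.5; e = 21 − 19.5 = 1.5
x=5: ŷ = 3.5 + 4·5 = 23.5; e = 24 − 23.5 = 0.5
x=7: ŷ = 3.5 + 4·7 = 31.5; e = 30 − 31.5 = -1.5
x=8: ŷ = 3.5 + 4·8 = 35.5; e = 34 − 35.5 = -1.5
x=11: ŷ = 3.5 + 4·11 = 47.5; e = 46.5 − 47.5 = -1
x=12: ŷ = 3.5 + 4·12 = 51.5; e = 52.5 − 51.5 = 1
x=13: ŷ = 3.5 + 4·13 = 55.5; e = 56.5 − 55.5 = 1
SSE = 2.25 + 0.25 + 2.25 + 2.25 + 1 + 1 + 1 = 10

SSE = 10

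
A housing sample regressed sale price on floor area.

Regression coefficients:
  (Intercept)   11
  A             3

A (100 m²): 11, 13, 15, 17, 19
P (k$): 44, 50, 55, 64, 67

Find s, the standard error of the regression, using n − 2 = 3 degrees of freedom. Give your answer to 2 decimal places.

A=11: ŷ = 11 + 3·11 = 44; e = 44 − 44 = 0
A=13: ŷ = 11 + 3·13 = 50; e = 50 − 50 = 0
A=15: ŷ = 11 + 3·15 = 56; e = 55 − 56 = -1
A=17: ŷ = 11 + 3·17 = 62; e = 64 − 62 = 2
A=19: ŷ = 11 + 3·19 = 68; e = 67 − 68 = -1
SSE = 0 + 0 + 1 + 4 + 1 = 6
s = √(6/3) = √2 ≈ 1.41

s = 1.41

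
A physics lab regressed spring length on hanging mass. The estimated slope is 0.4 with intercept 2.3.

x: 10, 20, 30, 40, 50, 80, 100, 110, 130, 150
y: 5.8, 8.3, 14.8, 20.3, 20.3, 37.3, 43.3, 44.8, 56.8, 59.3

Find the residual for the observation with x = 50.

ŷ = 2.3 + 0.4·50 = 22.3
e = 20.3 − 22.3 = -2

e = -2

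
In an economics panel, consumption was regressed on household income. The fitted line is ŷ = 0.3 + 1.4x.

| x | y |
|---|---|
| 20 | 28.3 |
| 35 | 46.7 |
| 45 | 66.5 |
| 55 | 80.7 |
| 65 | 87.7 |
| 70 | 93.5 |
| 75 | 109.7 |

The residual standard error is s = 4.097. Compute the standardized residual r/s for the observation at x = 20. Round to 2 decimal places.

0.00

ŷ = 0.3 + 1.4·20 = 28.3
r = 28.3 − 28.3 = 0
r/s = 0 / 4.097 = 0.00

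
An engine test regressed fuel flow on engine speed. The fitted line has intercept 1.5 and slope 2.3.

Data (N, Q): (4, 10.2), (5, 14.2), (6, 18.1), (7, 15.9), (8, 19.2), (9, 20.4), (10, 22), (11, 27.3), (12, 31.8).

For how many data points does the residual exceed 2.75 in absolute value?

1

N=4: Q̂ = 1.5 + 2.3·4 = 10.7; r = 10.2 − 10.7 = -0.5
N=5: Q̂ = 1.5 + 2.3·5 = 13; r = 14.2 − 13 = 1.2
N=6: Q̂ = 1.5 + 2.3·6 = 15.3; r = 18.1 − 15.3 = 2.8
N=7: Q̂ = 1.5 + 2.3·7 = 17.6; r = 15.9 − 17.6 = -1.7
N=8: Q̂ = 1.5 + 2.3·8 = 19.9; r = 19.2 − 19.9 = -0.7
N=9: Q̂ = 1.5 + 2.3·9 = 22.2; r = 20.4 − 22.2 = -1.8
N=10: Q̂ = 1.5 + 2.3·10 = 24.5; r = 22 − 24.5 = -2.5
N=11: Q̂ = 1.5 + 2.3·11 = 26.8; r = 27.3 − 26.8 = 0.5
N=12: Q̂ = 1.5 + 2.3·12 = 29.1; r = 31.8 − 29.1 = 2.7
|r| > 2.75: N=6 (|r|=2.8) → 1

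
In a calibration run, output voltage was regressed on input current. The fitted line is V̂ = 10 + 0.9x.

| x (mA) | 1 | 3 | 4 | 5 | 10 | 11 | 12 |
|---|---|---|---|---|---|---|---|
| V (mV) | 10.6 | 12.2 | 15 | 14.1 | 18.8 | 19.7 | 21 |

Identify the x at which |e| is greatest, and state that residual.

x = 4, e = 1.4

x=1: V̂ = 10 + 0.9·1 = 10.9; e = 10.6 − 10.9 = -0.3
x=3: V̂ = 10 + 0.9·3 = 12.7; e = 12.2 − 12.7 = -0.5
x=4: V̂ = 10 + 0.9·4 = 13.6; e = 15 − 13.6 = 1.4
x=5: V̂ = 10 + 0.9·5 = 14.5; e = 14.1 − 14.5 = -0.4
x=10: V̂ = 10 + 0.9·10 = 19; e = 18.8 − 19 = -0.2
x=11: V̂ = 10 + 0.9·11 = 19.9; e = 19.7 − 19.9 = -0.2
x=12: V̂ = 10 + 0.9·12 = 20.8; e = 21 − 20.8 = 0.2
Largest |e| is 1.4 at x = 4, residual 1.4.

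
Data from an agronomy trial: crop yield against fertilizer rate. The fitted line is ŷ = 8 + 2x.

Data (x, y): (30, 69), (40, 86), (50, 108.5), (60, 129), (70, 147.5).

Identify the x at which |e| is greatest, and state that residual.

x=30: ŷ = 8 + 2·30 = 68; e = 69 − 68 = 1
x=40: ŷ = 8 + 2·40 = 88; e = 86 − 88 = -2
x=50: ŷ = 8 + 2·50 = 108; e = 108.5 − 108 = 0.5
x=60: ŷ = 8 + 2·60 = 128; e = 129 − 128 = 1
x=70: ŷ = 8 + 2·70 = 148; e = 147.5 − 148 = -0.5
Largest |e| is 2 at x = 40, residual -2.

x = 40, e = -2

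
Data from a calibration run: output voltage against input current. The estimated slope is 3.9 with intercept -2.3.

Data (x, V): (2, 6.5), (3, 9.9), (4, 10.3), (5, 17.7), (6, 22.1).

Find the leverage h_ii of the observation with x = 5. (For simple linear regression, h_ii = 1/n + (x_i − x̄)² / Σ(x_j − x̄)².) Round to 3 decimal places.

h = 0.300

x̄ = (2 + 3 + 4 + 5 + 6)/5 = 4
Σ(x − x̄)² = 4 + 1 + 0 + 1 + 4 = 10
h = 1/5 + (1)²/10 = 0.2 + 0.1 = 0.300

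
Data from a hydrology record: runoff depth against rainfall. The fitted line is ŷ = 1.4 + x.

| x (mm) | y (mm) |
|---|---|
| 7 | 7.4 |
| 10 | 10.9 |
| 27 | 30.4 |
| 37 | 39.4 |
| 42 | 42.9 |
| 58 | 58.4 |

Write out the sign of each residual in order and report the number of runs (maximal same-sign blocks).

3 runs

x=7: ŷ = 1.4 + 7 = 8.4; e = 7.4 − 8.4 = -1
x=10: ŷ = 1.4 + 10 = 11.4; e = 10.9 − 11.4 = -0.5
x=27: ŷ = 1.4 + 27 = 28.4; e = 30.4 − 28.4 = 2
x=37: ŷ = 1.4 + 37 = 38.4; e = 39.4 − 38.4 = 1
x=42: ŷ = 1.4 + 42 = 43.4; e = 42.9 − 43.4 = -0.5
x=58: ŷ = 1.4 + 58 = 59.4; e = 58.4 − 59.4 = -1
Signs: − − + + − −
Runs: −×2, +×2, −×2 → 3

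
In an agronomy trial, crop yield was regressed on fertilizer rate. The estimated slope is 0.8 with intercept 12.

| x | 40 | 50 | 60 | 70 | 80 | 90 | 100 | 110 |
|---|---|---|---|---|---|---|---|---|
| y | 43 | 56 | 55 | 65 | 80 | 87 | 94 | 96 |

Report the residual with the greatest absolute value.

e = -5

x=40: ŷ = 12 + 0.8·40 = 44; e = 43 − 44 = -1
x=50: ŷ = 12 + 0.8·50 = 52; e = 56 − 52 = 4
x=60: ŷ = 12 + 0.8·60 = 60; e = 55 − 60 = -5
x=70: ŷ = 12 + 0.8·70 = 68; e = 65 − 68 = -3
x=80: ŷ = 12 + 0.8·80 = 76; e = 80 − 76 = 4
x=90: ŷ = 12 + 0.8·90 = 84; e = 87 − 84 = 3
x=100: ŷ = 12 + 0.8·100 = 92; e = 94 − 92 = 2
x=110: ŷ = 12 + 0.8·110 = 100; e = 96 − 100 = -4
Largest |e| is 5 at x = 60, residual -5.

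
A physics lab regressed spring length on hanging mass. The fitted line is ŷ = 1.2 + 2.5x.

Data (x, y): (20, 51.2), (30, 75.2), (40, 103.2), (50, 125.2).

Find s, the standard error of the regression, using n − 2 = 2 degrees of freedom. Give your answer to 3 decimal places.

x=20: ŷ = 1.2 + 2.5·20 = 51.2; e = 51.2 − 51.2 = 0
x=30: ŷ = 1.2 + 2.5·30 = 76.2; e = 75.2 − 76.2 = -1
x=40: ŷ = 1.2 + 2.5·40 = 101.2; e = 103.2 − 101.2 = 2
x=50: ŷ = 1.2 + 2.5·50 = 126.2; e = 125.2 − 126.2 = -1
SSE = 0 + 1 + 4 + 1 = 6
s = √(6/2) = √3 ≈ 1.732

s = 1.732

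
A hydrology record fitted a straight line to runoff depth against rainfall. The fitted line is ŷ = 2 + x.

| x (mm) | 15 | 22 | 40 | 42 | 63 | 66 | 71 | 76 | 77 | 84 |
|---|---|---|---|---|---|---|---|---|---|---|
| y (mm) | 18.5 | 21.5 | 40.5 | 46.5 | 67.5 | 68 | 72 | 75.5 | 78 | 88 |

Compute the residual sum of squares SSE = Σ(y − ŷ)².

SSE = 35.5

x=15: ŷ = 2 + 15 = 17; r = 18.5 − 17 = 1.5
x=22: ŷ = 2 + 22 = 24; r = 21.5 − 24 = -2.5
x=40: ŷ = 2 + 40 = 42; r = 40.5 − 42 = -1.5
x=42: ŷ = 2 + 42 = 44; r = 46.5 − 44 = 2.5
x=63: ŷ = 2 + 63 = 65; r = 67.5 − 65 = 2.5
x=66: ŷ = 2 + 66 = 68; r = 68 − 68 = 0
x=71: ŷ = 2 + 71 = 73; r = 72 − 73 = -1
x=76: ŷ = 2 + 76 = 78; r = 75.5 − 78 = -2.5
x=77: ŷ = 2 + 77 = 79; r = 78 − 79 = -1
x=84: ŷ = 2 + 84 = 86; r = 88 − 86 = 2
SSE = 2.25 + 6.25 + 2.25 + 6.25 + 6.25 + 0 + 1 + 6.25 + 1 + 4 = 35.5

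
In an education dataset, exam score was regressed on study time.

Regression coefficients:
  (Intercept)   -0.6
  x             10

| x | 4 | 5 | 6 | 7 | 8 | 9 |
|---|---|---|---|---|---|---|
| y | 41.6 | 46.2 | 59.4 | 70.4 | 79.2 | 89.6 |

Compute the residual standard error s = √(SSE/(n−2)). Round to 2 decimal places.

s = 2.01

x=4: ŷ = -0.6 + 10·4 = 39.4; r = 41.6 − 39.4 = 2.2
x=5: ŷ = -0.6 + 10·5 = 49.4; r = 46.2 − 49.4 = -3.2
x=6: ŷ = -0.6 + 10·6 = 59.4; r = 59.4 − 59.4 = 0
x=7: ŷ = -0.6 + 10·7 = 69.4; r = 70.4 − 69.4 = 1
x=8: ŷ = -0.6 + 10·8 = 79.4; r = 79.2 − 79.4 = -0.2
x=9: ŷ = -0.6 + 10·9 = 89.4; r = 89.6 − 89.4 = 0.2
SSE = 4.84 + 10.24 + 0 + 1 + 0.04 + 0.04 = 16.16
s = √(16.16/4) = √4.04 ≈ 2.01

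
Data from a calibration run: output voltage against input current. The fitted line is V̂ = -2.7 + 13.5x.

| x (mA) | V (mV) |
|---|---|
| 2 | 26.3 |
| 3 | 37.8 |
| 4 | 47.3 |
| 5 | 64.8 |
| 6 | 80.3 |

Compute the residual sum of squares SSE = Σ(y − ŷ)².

SSE = 24

x=2: V̂ = -2.7 + 13.5·2 = 24.3; e = 26.3 − 24.3 = 2
x=3: V̂ = -2.7 + 13.5·3 = 37.8; e = 37.8 − 37.8 = 0
x=4: V̂ = -2.7 + 13.5·4 = 51.3; e = 47.3 − 51.3 = -4
x=5: V̂ = -2.7 + 13.5·5 = 64.8; e = 64.8 − 64.8 = 0
x=6: V̂ = -2.7 + 13.5·6 = 78.3; e = 80.3 − 78.3 = 2
SSE = 4 + 0 + 16 + 0 + 4 = 24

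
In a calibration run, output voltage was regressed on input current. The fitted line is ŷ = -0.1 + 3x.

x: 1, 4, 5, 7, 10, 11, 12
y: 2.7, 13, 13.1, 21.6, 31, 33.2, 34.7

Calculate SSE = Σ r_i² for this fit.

x=1: ŷ = -0.1 + 3·1 = 2.9; r = 2.7 − 2.9 = -0.2
x=4: ŷ = -0.1 + 3·4 = 11.9; r = 13 − 11.9 = 1.1
x=5: ŷ = -0.1 + 3·5 = 14.9; r = 13.1 − 14.9 = -1.8
x=7: ŷ = -0.1 + 3·7 = 20.9; r = 21.6 − 20.9 = 0.7
x=10: ŷ = -0.1 + 3·10 = 29.9; r = 31 − 29.9 = 1.1
x=11: ŷ = -0.1 + 3·11 = 32.9; r = 33.2 − 32.9 = 0.3
x=12: ŷ = -0.1 + 3·12 = 35.9; r = 34.7 − 35.9 = -1.2
SSE = 0.04 + 1.21 + 3.24 + 0.49 + 1.21 + 0.09 + 1.44 = 7.72

SSE = 7.72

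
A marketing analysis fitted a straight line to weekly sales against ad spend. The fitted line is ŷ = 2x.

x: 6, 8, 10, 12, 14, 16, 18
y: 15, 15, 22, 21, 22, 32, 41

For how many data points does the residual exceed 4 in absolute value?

x=6: ŷ = 2·6 = 12; e = 15 − 12 = 3
x=8: ŷ = 2·8 = 16; e = 15 − 16 = -1
x=10: ŷ = 2·10 = 20; e = 22 − 20 = 2
x=12: ŷ = 2·12 = 24; e = 21 − 24 = -3
x=14: ŷ = 2·14 = 28; e = 22 − 28 = -6
x=16: ŷ = 2·16 = 32; e = 32 − 32 = 0
x=18: ŷ = 2·18 = 36; e = 41 − 36 = 5
|e| > 4: x=14 (|e|=6), x=18 (|e|=5) → 2

2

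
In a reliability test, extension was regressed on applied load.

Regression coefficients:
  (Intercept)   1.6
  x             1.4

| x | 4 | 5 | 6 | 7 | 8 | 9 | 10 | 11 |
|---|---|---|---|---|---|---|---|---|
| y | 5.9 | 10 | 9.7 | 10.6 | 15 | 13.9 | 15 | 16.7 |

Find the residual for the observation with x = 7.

ŷ = 1.6 + 1.4·7 = 11.4
r = 10.6 − 11.4 = -0.8

r = -0.8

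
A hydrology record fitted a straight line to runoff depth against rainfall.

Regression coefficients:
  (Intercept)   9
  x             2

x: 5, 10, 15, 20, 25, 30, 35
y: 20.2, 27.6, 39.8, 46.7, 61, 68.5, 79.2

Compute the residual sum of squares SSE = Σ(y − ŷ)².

SSE = 13.62

x=5: ŷ = 9 + 2·5 = 19; r = 20.2 − 19 = 1.2
x=10: ŷ = 9 + 2·10 = 29; r = 27.6 − 29 = -1.4
x=15: ŷ = 9 + 2·15 = 39; r = 39.8 − 39 = 0.8
x=20: ŷ = 9 + 2·20 = 49; r = 46.7 − 49 = -2.3
x=25: ŷ = 9 + 2·25 = 59; r = 61 − 59 = 2
x=30: ŷ = 9 + 2·30 = 69; r = 68.5 − 69 = -0.5
x=35: ŷ = 9 + 2·35 = 79; r = 79.2 − 79 = 0.2
SSE = 1.44 + 1.96 + 0.64 + 5.29 + 4 + 0.25 + 0.04 = 13.62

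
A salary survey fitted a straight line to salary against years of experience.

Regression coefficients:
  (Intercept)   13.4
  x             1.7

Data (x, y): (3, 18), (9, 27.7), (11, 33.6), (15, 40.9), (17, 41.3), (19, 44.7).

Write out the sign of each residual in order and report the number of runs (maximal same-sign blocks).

3 runs

x=3: ŷ = 13.4 + 1.7·3 = 18.5; r = 18 − 18.5 = -0.5
x=9: ŷ = 13.4 + 1.7·9 = 28.7; r = 27.7 − 28.7 = -1
x=11: ŷ = 13.4 + 1.7·11 = 32.1; r = 33.6 − 32.1 = 1.5
x=15: ŷ = 13.4 + 1.7·15 = 38.9; r = 40.9 − 38.9 = 2
x=17: ŷ = 13.4 + 1.7·17 = 42.3; r = 41.3 − 42.3 = -1
x=19: ŷ = 13.4 + 1.7·19 = 45.7; r = 44.7 − 45.7 = -1
Signs: − − + + − −
Runs: −×2, +×2, −×2 → 3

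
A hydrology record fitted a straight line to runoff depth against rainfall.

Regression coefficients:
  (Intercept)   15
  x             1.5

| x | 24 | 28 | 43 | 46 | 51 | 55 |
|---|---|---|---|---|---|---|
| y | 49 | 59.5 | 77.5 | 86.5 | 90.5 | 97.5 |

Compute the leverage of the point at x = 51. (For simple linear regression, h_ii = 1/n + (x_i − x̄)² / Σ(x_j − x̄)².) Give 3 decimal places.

h = 0.290

x̄ = (24 + 28 + 43 + 46 + 51 + 55)/6 = 41.1667
Σ(x − x̄)² = 294.694 + 173.361 + 3.36111 + 23.3611 + 96.6944 + 191.361 = 782.833
h = 1/6 + (9.83333)²/782.833 = 0.166667 + 0.123519 = 0.290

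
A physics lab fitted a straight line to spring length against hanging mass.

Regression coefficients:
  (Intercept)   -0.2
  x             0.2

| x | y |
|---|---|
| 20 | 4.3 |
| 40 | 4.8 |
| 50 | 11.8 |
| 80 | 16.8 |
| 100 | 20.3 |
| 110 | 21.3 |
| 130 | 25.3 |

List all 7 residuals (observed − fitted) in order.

x=20: ŷ = -0.2 + 0.2·20 = 3.8; r = 4.3 − 3.8 = 0.5
x=40: ŷ = -0.2 + 0.2·40 = 7.8; r = 4.8 − 7.8 = -3
x=50: ŷ = -0.2 + 0.2·50 = 9.8; r = 11.8 − 9.8 = 2
x=80: ŷ = -0.2 + 0.2·80 = 15.8; r = 16.8 − 15.8 = 1
x=100: ŷ = -0.2 + 0.2·100 = 19.8; r = 20.3 − 19.8 = 0.5
x=110: ŷ = -0.2 + 0.2·110 = 21.8; r = 21.3 − 21.8 = -0.5
x=130: ŷ = -0.2 + 0.2·130 = 25.8; r = 25.3 − 25.8 = -0.5

0.5, -3, 2, 1, 0.5, -0.5, -0.5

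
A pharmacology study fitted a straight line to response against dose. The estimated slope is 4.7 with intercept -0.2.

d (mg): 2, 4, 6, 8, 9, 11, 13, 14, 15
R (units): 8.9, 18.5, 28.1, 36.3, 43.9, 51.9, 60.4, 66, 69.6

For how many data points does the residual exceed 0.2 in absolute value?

7

d=2: ŷ = -0.2 + 4.7·2 = 9.2; e = 8.9 − 9.2 = -0.3
d=4: ŷ = -0.2 + 4.7·4 = 18.6; e = 18.5 − 18.6 = -0.1
d=6: ŷ = -0.2 + 4.7·6 = 28; e = 28.1 − 28 = 0.1
d=8: ŷ = -0.2 + 4.7·8 = 37.4; e = 36.3 − 37.4 = -1.1
d=9: ŷ = -0.2 + 4.7·9 = 42.1; e = 43.9 − 42.1 = 1.8
d=11: ŷ = -0.2 + 4.7·11 = 51.5; e = 51.9 − 51.5 = 0.4
d=13: ŷ = -0.2 + 4.7·13 = 60.9; e = 60.4 − 60.9 = -0.5
d=14: ŷ = -0.2 + 4.7·14 = 65.6; e = 66 − 65.6 = 0.4
d=15: ŷ = -0.2 + 4.7·15 = 70.3; e = 69.6 − 70.3 = -0.7
|e| > 0.2: d=2 (|e|=0.3), d=8 (|e|=1.1), d=9 (|e|=1.8), d=11 (|e|=0.4), d=13 (|e|=0.5), d=14 (|e|=0.4), d=15 (|e|=0.7) → 7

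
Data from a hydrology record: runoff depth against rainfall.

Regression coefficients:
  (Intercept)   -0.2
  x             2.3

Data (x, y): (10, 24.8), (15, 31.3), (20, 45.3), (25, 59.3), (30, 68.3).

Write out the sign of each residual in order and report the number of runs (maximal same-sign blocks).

4 runs

x=10: ŷ = -0.2 + 2.3·10 = 22.8; r = 24.8 − 22.8 = 2
x=15: ŷ = -0.2 + 2.3·15 = 34.3; r = 31.3 − 34.3 = -3
x=20: ŷ = -0.2 + 2.3·20 = 45.8; r = 45.3 − 45.8 = -0.5
x=25: ŷ = -0.2 + 2.3·25 = 57.3; r = 59.3 − 57.3 = 2
x=30: ŷ = -0.2 + 2.3·30 = 68.8; r = 68.3 − 68.8 = -0.5
Signs: + − − + −
Runs: +×1, −×2, +×1, −×1 → 4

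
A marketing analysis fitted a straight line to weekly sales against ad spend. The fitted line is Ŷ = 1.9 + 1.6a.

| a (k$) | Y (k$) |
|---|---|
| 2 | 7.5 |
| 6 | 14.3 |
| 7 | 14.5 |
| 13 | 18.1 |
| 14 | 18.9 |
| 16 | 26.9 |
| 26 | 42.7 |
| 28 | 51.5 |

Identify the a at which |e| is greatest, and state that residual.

a = 14, e = -5.4

a=2: Ŷ = 1.9 + 1.6·2 = 5.1; e = 7.5 − 5.1 = 2.4
a=6: Ŷ = 1.9 + 1.6·6 = 11.5; e = 14.3 − 11.5 = 2.8
a=7: Ŷ = 1.9 + 1.6·7 = 13.1; e = 14.5 − 13.1 = 1.4
a=13: Ŷ = 1.9 + 1.6·13 = 22.7; e = 18.1 − 22.7 = -4.6
a=14: Ŷ = 1.9 + 1.6·14 = 24.3; e = 18.9 − 24.3 = -5.4
a=16: Ŷ = 1.9 + 1.6·16 = 27.5; e = 26.9 − 27.5 = -0.6
a=26: Ŷ = 1.9 + 1.6·26 = 43.5; e = 42.7 − 43.5 = -0.8
a=28: Ŷ = 1.9 + 1.6·28 = 46.7; e = 51.5 − 46.7 = 4.8
Largest |e| is 5.4 at a = 14, residual -5.4.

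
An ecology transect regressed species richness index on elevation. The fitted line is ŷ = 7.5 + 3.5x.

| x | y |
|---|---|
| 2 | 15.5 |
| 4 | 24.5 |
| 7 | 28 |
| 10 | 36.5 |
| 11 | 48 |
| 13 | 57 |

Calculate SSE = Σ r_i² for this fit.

x=2: ŷ = 7.5 + 3.5·2 = 14.5; r = 15.5 − 14.5 = 1
x=4: ŷ = 7.5 + 3.5·4 = 21.5; r = 24.5 − 21.5 = 3
x=7: ŷ = 7.5 + 3.5·7 = 32; r = 28 − 32 = -4
x=10: ŷ = 7.5 + 3.5·10 = 42.5; r = 36.5 − 42.5 = -6
x=11: ŷ = 7.5 + 3.5·11 = 46; r = 48 − 46 = 2
x=13: ŷ = 7.5 + 3.5·13 = 53; r = 57 − 53 = 4
SSE = 1 + 9 + 16 + 36 + 4 + 16 = 82

SSE = 82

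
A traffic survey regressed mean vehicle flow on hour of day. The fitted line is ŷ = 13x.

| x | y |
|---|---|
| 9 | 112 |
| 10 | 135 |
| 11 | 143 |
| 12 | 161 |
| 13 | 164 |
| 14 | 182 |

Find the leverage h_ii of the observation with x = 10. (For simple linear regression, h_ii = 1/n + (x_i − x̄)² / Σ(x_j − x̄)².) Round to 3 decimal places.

h = 0.295

x̄ = (9 + 10 + 11 + 12 + 13 + 14)/6 = 11.5
Σ(x − x̄)² = 6.25 + 2.25 + 0.25 + 0.25 + 2.25 + 6.25 = 17.5
h = 1/6 + (-1.5)²/17.5 = 0.166667 + 0.128571 = 0.295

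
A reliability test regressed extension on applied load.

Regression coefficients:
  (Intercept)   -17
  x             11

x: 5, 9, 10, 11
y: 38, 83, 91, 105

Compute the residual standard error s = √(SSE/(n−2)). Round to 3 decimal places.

s = 1.732

x=5: ŷ = -17 + 11·5 = 38; r = 38 − 38 = 0
x=9: ŷ = -17 + 11·9 = 82; r = 83 − 82 = 1
x=10: ŷ = -17 + 11·10 = 93; r = 91 − 93 = -2
x=11: ŷ = -17 + 11·11 = 104; r = 105 − 104 = 1
SSE = 0 + 1 + 4 + 1 = 6
s = √(6/2) = √3 ≈ 1.732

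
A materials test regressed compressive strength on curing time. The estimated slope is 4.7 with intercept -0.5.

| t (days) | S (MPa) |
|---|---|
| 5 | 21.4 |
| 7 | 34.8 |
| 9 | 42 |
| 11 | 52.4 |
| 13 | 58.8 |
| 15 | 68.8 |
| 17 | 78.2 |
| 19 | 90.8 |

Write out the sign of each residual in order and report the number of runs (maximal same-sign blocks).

t=5: Ŝ = -0.5 + 4.7·5 = 23; e = 21.4 − 23 = -1.6
t=7: Ŝ = -0.5 + 4.7·7 = 32.4; e = 34.8 − 32.4 = 2.4
t=9: Ŝ = -0.5 + 4.7·9 = 41.8; e = 42 − 41.8 = 0.2
t=11: Ŝ = -0.5 + 4.7·11 = 51.2; e = 52.4 − 51.2 = 1.2
t=13: Ŝ = -0.5 + 4.7·13 = 60.6; e = 58.8 − 60.6 = -1.8
t=15: Ŝ = -0.5 + 4.7·15 = 70; e = 68.8 − 70 = -1.2
t=17: Ŝ = -0.5 + 4.7·17 = 79.4; e = 78.2 − 79.4 = -1.2
t=19: Ŝ = -0.5 + 4.7·19 = 88.8; e = 90.8 − 88.8 = 2
Signs: − + + + − − − +
Runs: −×1, +×3, −×3, +×1 → 4

4 runs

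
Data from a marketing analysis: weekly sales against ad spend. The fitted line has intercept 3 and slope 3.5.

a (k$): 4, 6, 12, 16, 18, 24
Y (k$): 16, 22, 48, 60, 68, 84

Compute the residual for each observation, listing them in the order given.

-1, -2, 3, 1, 2, -3

a=4: Ŷ = 3 + 3.5·4 = 17; r = 16 − 17 = -1
a=6: Ŷ = 3 + 3.5·6 = 24; r = 22 − 24 = -2
a=12: Ŷ = 3 + 3.5·12 = 45; r = 48 − 45 = 3
a=16: Ŷ = 3 + 3.5·16 = 59; r = 60 − 59 = 1
a=18: Ŷ = 3 + 3.5·18 = 66; r = 68 − 66 = 2
a=24: Ŷ = 3 + 3.5·24 = 87; r = 84 − 87 = -3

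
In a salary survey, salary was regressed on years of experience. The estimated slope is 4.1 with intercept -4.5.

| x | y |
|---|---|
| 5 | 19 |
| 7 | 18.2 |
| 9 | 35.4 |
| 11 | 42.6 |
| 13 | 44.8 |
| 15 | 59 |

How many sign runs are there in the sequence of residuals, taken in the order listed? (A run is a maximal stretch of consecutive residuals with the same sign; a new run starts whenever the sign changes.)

x=5: ŷ = -4.5 + 4.1·5 = 16; r = 19 − 16 = 3
x=7: ŷ = -4.5 + 4.1·7 = 24.2; r = 18.2 − 24.2 = -6
x=9: ŷ = -4.5 + 4.1·9 = 32.4; r = 35.4 − 32.4 = 3
x=11: ŷ = -4.5 + 4.1·11 = 40.6; r = 42.6 − 40.6 = 2
x=13: ŷ = -4.5 + 4.1·13 = 48.8; r = 44.8 − 48.8 = -4
x=15: ŷ = -4.5 + 4.1·15 = 57; r = 59 − 57 = 2
Signs: + − + + − +
Runs: +×1, −×1, +×2, −×1, +×1 → 5

5 runs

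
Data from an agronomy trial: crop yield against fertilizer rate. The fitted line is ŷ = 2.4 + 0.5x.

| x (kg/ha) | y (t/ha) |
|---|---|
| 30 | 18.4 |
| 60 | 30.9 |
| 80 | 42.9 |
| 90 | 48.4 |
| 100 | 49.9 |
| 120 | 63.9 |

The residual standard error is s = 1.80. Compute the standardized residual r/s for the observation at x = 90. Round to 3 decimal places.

0.556

ŷ = 2.4 + 0.5·90 = 47.4
r = 48.4 − 47.4 = 1
r/s = 1 / 1.80 = 0.556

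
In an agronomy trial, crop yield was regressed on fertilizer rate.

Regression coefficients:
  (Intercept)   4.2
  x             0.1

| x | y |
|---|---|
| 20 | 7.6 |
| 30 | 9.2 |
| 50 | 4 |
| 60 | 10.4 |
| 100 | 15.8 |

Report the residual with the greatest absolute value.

e = -5.2

x=20: ŷ = 4.2 + 0.1·20 = 6.2; e = 7.6 − 6.2 = 1.4
x=30: ŷ = 4.2 + 0.1·30 = 7.2; e = 9.2 − 7.2 = 2
x=50: ŷ = 4.2 + 0.1·50 = 9.2; e = 4 − 9.2 = -5.2
x=60: ŷ = 4.2 + 0.1·60 = 10.2; e = 10.4 − 10.2 = 0.2
x=100: ŷ = 4.2 + 0.1·100 = 14.2; e = 15.8 − 14.2 = 1.6
Largest |e| is 5.2 at x = 50, residual -5.2.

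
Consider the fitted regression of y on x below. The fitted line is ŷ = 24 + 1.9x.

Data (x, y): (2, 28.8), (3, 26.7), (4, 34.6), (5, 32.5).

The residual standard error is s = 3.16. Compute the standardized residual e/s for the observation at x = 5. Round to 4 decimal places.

ŷ = 24 + 1.9·5 = 33.5
e = 32.5 − 33.5 = -1
e/s = -1 / 3.16 = -0.3165

-0.3165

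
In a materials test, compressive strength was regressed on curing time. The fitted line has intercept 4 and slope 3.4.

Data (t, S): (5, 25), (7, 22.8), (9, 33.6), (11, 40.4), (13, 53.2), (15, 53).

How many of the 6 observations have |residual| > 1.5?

t=5: ŷ = 4 + 3.4·5 = 21; e = 25 − 21 = 4
t=7: ŷ = 4 + 3.4·7 = 27.8; e = 22.8 − 27.8 = -5
t=9: ŷ = 4 + 3.4·9 = 34.6; e = 33.6 − 34.6 = -1
t=11: ŷ = 4 + 3.4·11 = 41.4; e = 40.4 − 41.4 = -1
t=13: ŷ = 4 + 3.4·13 = 48.2; e = 53.2 − 48.2 = 5
t=15: ŷ = 4 + 3.4·15 = 55; e = 53 − 55 = -2
|e| > 1.5: t=5 (|e|=4), t=7 (|e|=5), t=13 (|e|=5), t=15 (|e|=2) → 4

4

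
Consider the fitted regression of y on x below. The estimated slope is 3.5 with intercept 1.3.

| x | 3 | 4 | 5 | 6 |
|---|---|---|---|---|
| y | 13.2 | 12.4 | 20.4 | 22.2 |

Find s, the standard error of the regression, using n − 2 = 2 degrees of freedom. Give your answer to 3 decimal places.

x=3: ŷ = 1.3 + 3.5·3 = 11.8; e = 13.2 − 11.8 = 1.4
x=4: ŷ = 1.3 + 3.5·4 = 15.3; e = 12.4 − 15.3 = -2.9
x=5: ŷ = 1.3 + 3.5·5 = 18.8; e = 20.4 − 18.8 = 1.6
x=6: ŷ = 1.3 + 3.5·6 = 22.3; e = 22.2 − 22.3 = -0.1
SSE = 1.96 + 8.41 + 2.56 + 0.01 = 12.94
s = √(12.94/2) = √6.47 ≈ 2.544

s = 2.544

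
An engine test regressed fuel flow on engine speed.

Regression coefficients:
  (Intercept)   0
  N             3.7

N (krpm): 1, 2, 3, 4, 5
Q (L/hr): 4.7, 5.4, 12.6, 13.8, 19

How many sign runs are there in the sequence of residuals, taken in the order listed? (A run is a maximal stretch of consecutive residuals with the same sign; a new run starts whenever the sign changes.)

5 runs

N=1: ŷ = 3.7·1 = 3.7; r = 4.7 − 3.7 = 1
N=2: ŷ = 3.7·2 = 7.4; r = 5.4 − 7.4 = -2
N=3: ŷ = 3.7·3 = 11.1; r = 12.6 − 11.1 = 1.5
N=4: ŷ = 3.7·4 = 14.8; r = 13.8 − 14.8 = -1
N=5: ŷ = 3.7·5 = 18.5; r = 19 − 18.5 = 0.5
Signs: + − + − +
Runs: +×1, −×1, +×1, −×1, +×1 → 5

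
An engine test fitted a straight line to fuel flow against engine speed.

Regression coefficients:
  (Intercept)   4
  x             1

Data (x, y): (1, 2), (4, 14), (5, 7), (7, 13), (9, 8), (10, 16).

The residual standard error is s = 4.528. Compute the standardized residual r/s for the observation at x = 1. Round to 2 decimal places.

-0.66

ŷ = 4 + 1 = 5
r = 2 − 5 = -3
r/s = -3 / 4.528 = -0.66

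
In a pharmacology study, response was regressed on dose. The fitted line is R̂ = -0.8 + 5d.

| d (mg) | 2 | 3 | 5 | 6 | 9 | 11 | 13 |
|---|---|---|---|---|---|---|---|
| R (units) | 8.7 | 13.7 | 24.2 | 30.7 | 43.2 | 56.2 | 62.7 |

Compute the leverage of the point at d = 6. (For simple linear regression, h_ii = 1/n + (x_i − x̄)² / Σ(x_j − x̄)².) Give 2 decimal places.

h = 0.15

d̄ = (2 + 3 + 5 + 6 + 9 + 11 + 13)/7 = 7
Σ(d − d̄)² = 25 + 16 + 4 + 1 + 4 + 16 + 36 = 102
h = 1/7 + (-1)²/102 = 0.142857 + 0.00980392 = 0.15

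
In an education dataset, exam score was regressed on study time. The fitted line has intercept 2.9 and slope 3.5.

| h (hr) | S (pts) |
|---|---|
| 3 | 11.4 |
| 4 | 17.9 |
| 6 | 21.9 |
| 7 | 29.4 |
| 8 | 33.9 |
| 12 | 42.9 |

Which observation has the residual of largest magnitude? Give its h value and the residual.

h=3: ŷ = 2.9 + 3.5·3 = 13.4; e = 11.4 − 13.4 = -2
h=4: ŷ = 2.9 + 3.5·4 = 16.9; e = 17.9 − 16.9 = 1
h=6: ŷ = 2.9 + 3.5·6 = 23.9; e = 21.9 − 23.9 = -2
h=7: ŷ = 2.9 + 3.5·7 = 27.4; e = 29.4 − 27.4 = 2
h=8: ŷ = 2.9 + 3.5·8 = 30.9; e = 33.9 − 30.9 = 3
h=12: ŷ = 2.9 + 3.5·12 = 44.9; e = 42.9 − 44.9 = -2
Largest |e| is 3 at h = 8, residual 3.

h = 8, e = 3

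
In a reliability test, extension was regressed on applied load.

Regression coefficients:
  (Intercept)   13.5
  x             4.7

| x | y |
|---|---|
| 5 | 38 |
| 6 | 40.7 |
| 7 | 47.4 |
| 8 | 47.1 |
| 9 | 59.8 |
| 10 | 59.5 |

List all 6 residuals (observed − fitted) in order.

x=5: ŷ = 13.5 + 4.7·5 = 37; e = 38 − 37 = 1
x=6: ŷ = 13.5 + 4.7·6 = 41.7; e = 40.7 − 41.7 = -1
x=7: ŷ = 13.5 + 4.7·7 = 46.4; e = 47.4 − 46.4 = 1
x=8: ŷ = 13.5 + 4.7·8 = 51.1; e = 47.1 − 51.1 = -4
x=9: ŷ = 13.5 + 4.7·9 = 55.8; e = 59.8 − 55.8 = 4
x=10: ŷ = 13.5 + 4.7·10 = 60.5; e = 59.5 − 60.5 = -1

1, -1, 1, -4, 4, -1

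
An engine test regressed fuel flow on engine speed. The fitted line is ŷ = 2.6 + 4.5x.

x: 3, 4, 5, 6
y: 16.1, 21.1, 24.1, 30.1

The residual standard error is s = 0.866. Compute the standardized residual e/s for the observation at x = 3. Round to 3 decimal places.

0.000

ŷ = 2.6 + 4.5·3 = 16.1
e = 16.1 − 16.1 = 0
e/s = 0 / 0.866 = 0.000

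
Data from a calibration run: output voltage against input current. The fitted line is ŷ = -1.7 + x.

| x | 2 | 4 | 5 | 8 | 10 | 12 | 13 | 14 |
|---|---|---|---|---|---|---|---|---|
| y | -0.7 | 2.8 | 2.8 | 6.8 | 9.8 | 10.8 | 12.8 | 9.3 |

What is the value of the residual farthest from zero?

e = -3

x=2: ŷ = -1.7 + 2 = 0.3; e = -0.7 − 0.3 = -1
x=4: ŷ = -1.7 + 4 = 2.3; e = 2.8 − 2.3 = 0.5
x=5: ŷ = -1.7 + 5 = 3.3; e = 2.8 − 3.3 = -0.5
x=8: ŷ = -1.7 + 8 = 6.3; e = 6.8 − 6.3 = 0.5
x=10: ŷ = -1.7 + 10 = 8.3; e = 9.8 − 8.3 = 1.5
x=12: ŷ = -1.7 + 12 = 10.3; e = 10.8 − 10.3 = 0.5
x=13: ŷ = -1.7 + 13 = 11.3; e = 12.8 − 11.3 = 1.5
x=14: ŷ = -1.7 + 14 = 12.3; e = 9.3 − 12.3 = -3
Largest |e| is 3 at x = 14, residual -3.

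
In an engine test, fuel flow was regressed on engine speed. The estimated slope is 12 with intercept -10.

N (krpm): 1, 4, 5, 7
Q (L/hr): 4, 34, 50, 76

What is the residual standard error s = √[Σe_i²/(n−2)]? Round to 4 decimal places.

s = 3.4641

N=1: Q̂ = -10 + 12·1 = 2; e = 4 − 2 = 2
N=4: Q̂ = -10 + 12·4 = 38; e = 34 − 38 = -4
N=5: Q̂ = -10 + 12·5 = 50; e = 50 − 50 = 0
N=7: Q̂ = -10 + 12·7 = 74; e = 76 − 74 = 2
SSE = 4 + 16 + 0 + 4 = 24
s = √(24/2) = √12 ≈ 3.4641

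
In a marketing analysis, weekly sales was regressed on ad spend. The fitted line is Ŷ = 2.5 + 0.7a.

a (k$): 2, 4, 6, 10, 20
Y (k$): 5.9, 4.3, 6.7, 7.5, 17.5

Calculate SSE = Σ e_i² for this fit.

a=2: Ŷ = 2.5 + 0.7·2 = 3.9; e = 5.9 − 3.9 = 2
a=4: Ŷ = 2.5 + 0.7·4 = 5.3; e = 4.3 − 5.3 = -1
a=6: Ŷ = 2.5 + 0.7·6 = 6.7; e = 6.7 − 6.7 = 0
a=10: Ŷ = 2.5 + 0.7·10 = 9.5; e = 7.5 − 9.5 = -2
a=20: Ŷ = 2.5 + 0.7·20 = 16.5; e = 17.5 − 16.5 = 1
SSE = 4 + 1 + 0 + 4 + 1 = 10

SSE = 10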